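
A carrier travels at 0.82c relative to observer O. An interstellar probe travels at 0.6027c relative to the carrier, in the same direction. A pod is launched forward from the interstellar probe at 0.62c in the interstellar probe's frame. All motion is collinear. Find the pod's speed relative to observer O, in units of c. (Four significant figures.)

Apply u = (u'+v)/(1+u'v) twice. Pod in the carrier frame: (0.62+0.6027)/(1+0.62·0.6027) = 1.2227/1.373674 = 0.89009c.
That velocity, transformed to the rest frame of observer O: (0.89009+0.82)/(1+0.89009·0.82) = 1.71009/1.7298738 = 0.98856c.

0.9886c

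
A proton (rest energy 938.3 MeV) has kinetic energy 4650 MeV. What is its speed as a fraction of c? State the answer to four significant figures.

0.9858c

γ = 1 + K/(mc²) = 1 + 4650/938.3 = 5.9558.
β = √(1 − 1/γ²) = √(1 − 0.0281916) = √0.9718084 = 0.9858.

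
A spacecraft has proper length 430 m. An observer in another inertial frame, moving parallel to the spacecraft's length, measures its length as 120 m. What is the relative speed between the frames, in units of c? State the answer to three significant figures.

0.960c

Length contraction gives γ = L₀/L = 430/120 = 3.5833.
β = √(1 − 1/γ²) = √0.922119 = 0.960.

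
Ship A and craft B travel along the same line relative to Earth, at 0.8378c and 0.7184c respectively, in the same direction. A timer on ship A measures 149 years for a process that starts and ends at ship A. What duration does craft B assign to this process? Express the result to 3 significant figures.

156 years

Speed of ship A in craft B's frame: u = (v_A − v_B)/(1 − v_A v_B/c²) = (0.8378 − 0.7184)/(1 − 0.8378×0.7184) = 0.1194/0.39812448 = 0.29991; |u| = 0.29991c.
γ for this relative speed: γ = 1/√(1 − 0.089946) = 1.0483.
The clock on ship A records proper time, so craft B measures Δt = γΔτ = 1.0483 × 149 = 156 years.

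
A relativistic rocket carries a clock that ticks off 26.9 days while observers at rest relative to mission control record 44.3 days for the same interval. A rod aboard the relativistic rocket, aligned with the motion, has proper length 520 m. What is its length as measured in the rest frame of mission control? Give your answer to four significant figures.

The time-dilation ratio gives γ = 44.3/26.9 = 1.64684.
The rod contracts by the same γ: 520 m / 1.64684 = 315.8 m.

315.8 m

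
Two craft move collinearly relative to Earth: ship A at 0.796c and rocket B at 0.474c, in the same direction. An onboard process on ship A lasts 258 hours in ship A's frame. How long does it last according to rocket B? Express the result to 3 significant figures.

Transform ship A's velocity into rocket B's frame: (0.796 − 0.474)/(1 − 0.796·0.474) = 0.322/0.622696, so the relative speed is 0.51711c.
At |u| = 0.51711c, γ = (1 − 0.267403)^(−1/2) = 1.1683.
The clock on ship A records proper time, so rocket B measures Δt = γΔτ = 1.1683 × 258 = 301 hours.

301 hours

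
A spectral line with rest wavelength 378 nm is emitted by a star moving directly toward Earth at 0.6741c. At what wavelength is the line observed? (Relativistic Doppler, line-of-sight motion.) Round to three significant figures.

Relativistic Doppler for wavelength: λ_obs = λ_src · √((1−β)/(1+β)).
With β = 0.6741: factor = √(0.3259/1.6741) = 0.44122.
λ_obs = 378 × 0.44122 = 167 nm.

167 nm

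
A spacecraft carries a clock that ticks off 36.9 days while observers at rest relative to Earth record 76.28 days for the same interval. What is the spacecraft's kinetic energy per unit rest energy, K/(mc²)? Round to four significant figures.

1.067

The time-dilation ratio gives γ = 76.28/36.9 = 2.06721.
Since K = (γ−1)mc², K/(mc²) = 2.06721 − 1 = 1.067.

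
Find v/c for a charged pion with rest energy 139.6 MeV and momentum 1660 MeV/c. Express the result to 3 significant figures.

βγ = pc/(mc²) = 1660/139.6 = 11.891.
Since γ² = 1 + (βγ)² = 142.396, γ = √142.396 = 11.933, and β = (βγ)/γ = 11.891/11.933 = 0.996.

0.996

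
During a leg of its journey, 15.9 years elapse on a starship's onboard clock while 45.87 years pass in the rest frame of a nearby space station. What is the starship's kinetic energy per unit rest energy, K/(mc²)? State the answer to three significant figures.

The time-dilation ratio gives γ = 45.87/15.9 = 2.88491.
Since K = (γ−1)mc², K/(mc²) = 2.88491 − 1 = 1.88.

1.88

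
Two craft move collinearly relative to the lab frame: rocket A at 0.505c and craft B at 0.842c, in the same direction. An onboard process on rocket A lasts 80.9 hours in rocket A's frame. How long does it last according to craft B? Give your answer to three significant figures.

Transform rocket A's velocity into craft B's frame: (0.505 − 0.842)/(1 − 0.505·0.842) = −0.337/0.57479, so the relative speed is 0.5863c.
At |u| = 0.5863c, γ = (1 − 0.343748)^(−1/2) = 1.2344.
Rocket A's interval is proper; time dilation gives Δt_B = γΔτ = 1.2344 × 80.9 hours = 99.9 hours.

99.9 hours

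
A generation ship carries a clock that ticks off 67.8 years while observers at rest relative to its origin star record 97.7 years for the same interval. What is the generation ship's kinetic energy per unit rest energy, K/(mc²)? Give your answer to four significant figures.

0.4410

γ = Δt/Δτ = 97.7/67.8 = 1.441.
Since K = (γ−1)mc², K/(mc²) = 1.441 − 1 = 0.4410.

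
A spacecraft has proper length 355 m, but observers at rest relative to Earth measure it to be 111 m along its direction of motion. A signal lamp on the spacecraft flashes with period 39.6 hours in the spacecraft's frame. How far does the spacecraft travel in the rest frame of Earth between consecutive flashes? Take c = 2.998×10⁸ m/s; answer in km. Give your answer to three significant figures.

1.30×10^11 km

Length contraction gives γ = L₀/L = 355/111 = 3.1982.
β = √(1 − 1/γ²) = 0.94986. Lab-frame period = γτ = 3.1982×39.6 hours = 126.65 hours. Distance = βc × γτ = 0.94986 × 2.998×10⁸ m/s × 455940 s = 1.2984×10^14 m = 1.30×10^11 km.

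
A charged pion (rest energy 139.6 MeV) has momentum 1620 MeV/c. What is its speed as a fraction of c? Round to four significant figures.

0.9963c

βγ = pc/(mc²) = 1620/139.6 = 11.605.
Since γ² = 1 + (βγ)² = 135.676, γ = √135.676 = 11.648, and β = (βγ)/γ = 11.605/11.648 = 0.9963.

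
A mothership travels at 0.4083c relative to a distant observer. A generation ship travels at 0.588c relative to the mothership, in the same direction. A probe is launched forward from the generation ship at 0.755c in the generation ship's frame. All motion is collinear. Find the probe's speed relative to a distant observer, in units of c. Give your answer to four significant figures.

First combine the probe and generation ship (S''→S'): u₁ = (0.755 + 0.588)/(1 + 0.755×0.588) = 1.343/1.44394 = 0.93009.
Then combine with the mothership (S'→S): u = (0.93009 + 0.4083)/(1 + 0.93009×0.4083) = 1.33839/1.379755747 = 0.97002.

0.9700c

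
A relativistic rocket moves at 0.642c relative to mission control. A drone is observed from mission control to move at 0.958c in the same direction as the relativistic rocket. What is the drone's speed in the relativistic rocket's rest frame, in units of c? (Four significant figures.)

0.8209c

Transform to the relativistic rocket's frame: u' = (u − v)/(1 − uv/c²).
u' = (0.958 − 0.642)/(1 − 0.958×0.642) = 0.316/0.384964 = 0.82086.
Speed in the relativistic rocket's frame: 0.8209c (in the same direction).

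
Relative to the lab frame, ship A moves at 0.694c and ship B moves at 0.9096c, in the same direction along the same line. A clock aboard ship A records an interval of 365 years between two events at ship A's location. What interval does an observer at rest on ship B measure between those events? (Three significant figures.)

450 years

The velocity of ship A relative to ship B is (0.694 − 0.9096)c / (1 − 0.694×0.9096) = −0.5847c; relative speed 0.5847c.
At |u| = 0.5847c, γ = (1 − 0.341874)^(−1/2) = 1.2327.
The clock on ship A records proper time, so ship B measures Δt = γΔτ = 1.2327 × 365 = 450 years.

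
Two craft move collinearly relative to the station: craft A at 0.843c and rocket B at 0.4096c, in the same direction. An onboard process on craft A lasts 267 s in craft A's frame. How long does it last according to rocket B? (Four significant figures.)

356.2 s

Speed of craft A in rocket B's frame: u = (v_A − v_B)/(1 − v_A v_B/c²) = (0.843 − 0.4096)/(1 − 0.843×0.4096) = 0.4334/0.6547072 = 0.66198; |u| = 0.66198c.
At |u| = 0.66198c, γ = (1 − 0.438218)^(−1/2) = 1.3342.
The clock on craft A records proper time, so rocket B measures Δt = γΔτ = 1.3342 × 267 = 356.2 s.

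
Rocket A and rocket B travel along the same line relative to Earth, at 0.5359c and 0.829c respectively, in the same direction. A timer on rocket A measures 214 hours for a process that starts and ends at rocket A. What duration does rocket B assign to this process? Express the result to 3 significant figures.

The velocity of rocket A relative to rocket B is (0.5359 − 0.829)c / (1 − 0.5359×0.829) = −0.52741c; relative speed 0.52741c.
At |u| = 0.52741c, γ = (1 − 0.278161)^(−1/2) = 1.177.
The clock on rocket A records proper time, so rocket B measures Δt = γΔτ = 1.177 × 214 = 252 hours.

252 hours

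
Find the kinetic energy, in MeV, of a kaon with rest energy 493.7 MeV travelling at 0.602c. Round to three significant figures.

125 MeV

β² = 0.362404, so γ = 1/√0.637596 = 1.25235.
Kinetic energy: K = (γ − 1)mc² = (1.25235 − 1) × 493.7 MeV = 0.25235 × 493.7 = 125 MeV.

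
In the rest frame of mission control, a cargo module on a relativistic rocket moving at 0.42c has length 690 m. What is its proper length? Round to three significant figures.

With β = 0.42, γ = 1/√(1 − 0.42²) = 1/√0.8236 = 1.1019.
Proper length: L₀ = γ·L = 1.1019 × 690 = 760 m.

760 m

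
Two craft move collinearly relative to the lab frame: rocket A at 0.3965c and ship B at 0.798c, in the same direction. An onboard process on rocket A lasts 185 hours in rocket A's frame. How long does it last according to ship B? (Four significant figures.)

Speed of rocket A in ship B's frame: u = (v_A − v_B)/(1 − v_A v_B/c²) = (0.3965 − 0.798)/(1 − 0.3965×0.798) = −0.4015/0.683593 = −0.58734; |u| = 0.58734c.
γ for this relative speed: γ = 1/√(1 − 0.344968) = 1.2356.
Rocket A's interval is proper; time dilation gives Δt_B = γΔτ = 1.2356 × 185 hours = 228.6 hours.

228.6 hours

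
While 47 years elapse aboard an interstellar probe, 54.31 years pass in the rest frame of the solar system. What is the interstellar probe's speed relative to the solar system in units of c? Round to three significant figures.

γ = Δt/Δτ = 54.31/47 = 1.1555.
β = √(1 − 1/γ²) = √(1 − 0.748963) = √0.251037 = 0.501.

0.501c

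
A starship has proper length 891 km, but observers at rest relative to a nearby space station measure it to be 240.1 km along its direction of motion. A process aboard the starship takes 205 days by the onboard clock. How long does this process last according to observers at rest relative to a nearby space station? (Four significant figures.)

Length contraction gives γ = L₀/L = 891/240.1 = 3.71095.
Δt = γΔτ = 3.71095 × 205 = 760.7 days.

760.7 days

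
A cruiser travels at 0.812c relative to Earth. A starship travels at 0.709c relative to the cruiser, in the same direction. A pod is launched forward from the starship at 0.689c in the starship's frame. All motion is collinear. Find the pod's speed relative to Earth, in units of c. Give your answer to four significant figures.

Compose velocities in two stages. Stage 1 (into S'): u₁ = (0.689+0.709)/(1+0.689×0.709) = 0.9392.
Stage 2 (into S): u = (0.9392+0.812)/(1+0.9392×0.812) = 0.99352, so the speed is 0.9935c.

0.9935c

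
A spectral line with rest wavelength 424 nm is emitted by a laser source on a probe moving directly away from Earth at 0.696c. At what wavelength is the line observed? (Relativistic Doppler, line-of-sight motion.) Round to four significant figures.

Relativistic Doppler for wavelength: λ_obs = λ_src · √((1+β)/(1−β)).
With β = 0.696: factor = √(1.696/0.304) = 2.362.
λ_obs = 424 × 2.362 = 1001 nm.

1001 nm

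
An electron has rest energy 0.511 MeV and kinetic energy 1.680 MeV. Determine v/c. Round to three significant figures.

γ = 1 + K/(mc²) = 1 + 1.680/0.511 = 4.2877.
β = √(1 − 1/γ²) = √(1 − 0.054394) = √0.945606 = 0.972.

0.972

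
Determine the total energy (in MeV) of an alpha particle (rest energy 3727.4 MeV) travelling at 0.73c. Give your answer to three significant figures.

5450 MeV

With β = 0.73, γ = 1/√(1 − 0.73²) = 1/√0.4671 = 1.4632.
Total energy: E = γmc² = 1.4632 × 3727.4 MeV = 5450 MeV.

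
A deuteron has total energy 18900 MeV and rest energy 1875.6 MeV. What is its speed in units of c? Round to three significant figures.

0.995c

γ = E/(mc²) = 18900/1875.6 = 10.077.
β = √(1 − 1/γ²) = √(1 − 0.00984776) = √0.99015224 = 0.995.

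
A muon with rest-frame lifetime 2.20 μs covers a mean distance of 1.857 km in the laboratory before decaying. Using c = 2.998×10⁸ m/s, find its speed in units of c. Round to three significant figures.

0.942c

Lab distance = (lab lifetime)·v = γτ·βc, so βγ = d/(cτ) = 1857/(2.998×10⁸ × 2.200×10^-6) = 2.8155.
With βγ = 2.8155: γ² = 1 + (βγ)² = 8.92704, and β = (βγ)/γ = 2.8155/2.98782 = 0.942.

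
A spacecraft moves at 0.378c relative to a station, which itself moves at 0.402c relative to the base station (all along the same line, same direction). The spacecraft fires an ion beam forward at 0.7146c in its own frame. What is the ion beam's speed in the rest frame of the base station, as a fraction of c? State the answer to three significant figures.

First combine the ion beam and spacecraft (S''→S'): u₁ = (0.7146 + 0.378)/(1 + 0.7146×0.378) = 1.0926/1.2701188 = 0.86023.
Then combine with the station (S'→S): u = (0.86023 + 0.402)/(1 + 0.86023×0.402) = 1.26223/1.34581246 = 0.93789.

0.938c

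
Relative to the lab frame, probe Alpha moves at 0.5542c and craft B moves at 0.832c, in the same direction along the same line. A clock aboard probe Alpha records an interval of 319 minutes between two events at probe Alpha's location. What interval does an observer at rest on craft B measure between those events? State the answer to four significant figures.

372.3 minutes

The velocity of probe Alpha relative to craft B is (0.5542 − 0.832)c / (1 − 0.5542×0.832) = −0.51549c; relative speed 0.51549c.
γ for this relative speed: γ = 1/√(1 − 0.26573) = 1.167.
The clock on probe Alpha records proper time, so craft B measures Δt = γΔτ = 1.167 × 319 = 372.3 minutes.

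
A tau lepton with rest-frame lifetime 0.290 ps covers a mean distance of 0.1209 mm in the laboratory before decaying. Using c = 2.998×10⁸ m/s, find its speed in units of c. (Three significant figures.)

d = βγcτ ⇒ βγ = d/(cτ) = 1.209×10^-4 m / (8.6942×10^-5 m) = 1.3906.
β = (βγ)/√(1+(βγ)²) = 1.3906/√2.93377 = 0.812.

0.812c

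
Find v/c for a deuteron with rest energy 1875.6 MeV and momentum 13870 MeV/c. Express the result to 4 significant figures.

0.9910

pc/(mc²) = 13870/1875.6 = 7.395 = βγ = β/√(1−β²).
So β² = x²/(1 + x²) with x = 7.395: x² = 54.686, β² = 54.686/55.686 = 0.982042, β = 0.9910.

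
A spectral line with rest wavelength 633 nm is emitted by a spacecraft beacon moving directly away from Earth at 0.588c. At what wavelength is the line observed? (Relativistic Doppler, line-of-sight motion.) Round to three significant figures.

Relativistic Doppler for wavelength: λ_obs = λ_src · √((1+β)/(1−β)).
With β = 0.588: factor = √(1.588/0.412) = 1.9633.
λ_obs = 633 × 1.9633 = 1240 nm.

1240 nm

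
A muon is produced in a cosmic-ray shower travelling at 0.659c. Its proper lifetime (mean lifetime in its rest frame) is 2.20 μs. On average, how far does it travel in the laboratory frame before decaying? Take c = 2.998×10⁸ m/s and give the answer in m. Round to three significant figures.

γ = 1/√(1 − β²) = 1/√(1 − 0.434281) = 1/√0.565719 = 1/0.752143 = 1.3295.
Lab-frame lifetime: Δt = γτ = 1.3295 × 2.20 μs = 2.9249 μs.
Distance: d = vΔt = 0.659 × 2.998×10⁸ m/s × 2.9249×10^-6 s = 578 m.

578 m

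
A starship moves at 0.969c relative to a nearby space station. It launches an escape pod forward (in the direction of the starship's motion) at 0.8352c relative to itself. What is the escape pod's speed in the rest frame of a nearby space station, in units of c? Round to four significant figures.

0.9972c

In units of c, u = (u' + v)/(1 + u'v) with u' = 0.8352 and v = 0.969.
Numerator: 0.8352 + 0.969 = 1.8042. Denominator: 1 + (0.8352)(0.969) = 1.8093088.
u = 1.8042/1.8093088 = 0.99718, so the speed is 0.9972c.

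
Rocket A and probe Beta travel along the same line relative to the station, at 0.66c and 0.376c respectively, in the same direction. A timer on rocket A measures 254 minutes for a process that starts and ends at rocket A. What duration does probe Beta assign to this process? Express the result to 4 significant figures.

Transform rocket A's velocity into probe Beta's frame: (0.66 − 0.376)/(1 − 0.66·0.376) = 0.284/0.75184, so the relative speed is 0.37774c.
γ for this relative speed: γ = 1/√(1 − 0.142688) = 1.08.
The clock on rocket A records proper time, so probe Beta measures Δt = γΔτ = 1.08 × 254 = 274.3 minutes.

274.3 minutes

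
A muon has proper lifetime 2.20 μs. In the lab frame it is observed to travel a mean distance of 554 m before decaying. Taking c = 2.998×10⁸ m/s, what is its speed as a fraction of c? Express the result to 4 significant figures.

d = βγcτ ⇒ βγ = d/(cτ) = 554.0 m / (659.56 m) = 0.83995.
β = (βγ)/√(1+(βγ)²) = 0.83995/√1.705516 = 0.6432.

0.6432c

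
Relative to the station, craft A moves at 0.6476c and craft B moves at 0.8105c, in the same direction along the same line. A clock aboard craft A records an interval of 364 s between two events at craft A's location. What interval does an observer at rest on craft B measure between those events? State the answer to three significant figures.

387 s

The velocity of craft A relative to craft B is (0.6476 − 0.8105)c / (1 − 0.6476×0.8105) = −0.34286c; relative speed 0.34286c.
γ for this relative speed: γ = 1/√(1 − 0.117553) = 1.0645.
Craft A's interval is proper; time dilation gives Δt_B = γΔτ = 1.0645 × 364 s = 387 s.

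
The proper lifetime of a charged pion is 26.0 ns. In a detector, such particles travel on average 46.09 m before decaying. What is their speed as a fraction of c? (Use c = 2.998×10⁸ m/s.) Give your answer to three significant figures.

Lab distance = (lab lifetime)·v = γτ·βc, so βγ = d/(cτ) = 46.09/(2.998×10⁸ × 2.600×10^-8) = 5.9129.
With βγ = 5.9129: γ² = 1 + (βγ)² = 35.9624, and β = (βγ)/γ = 5.9129/5.99687 = 0.986.

0.986c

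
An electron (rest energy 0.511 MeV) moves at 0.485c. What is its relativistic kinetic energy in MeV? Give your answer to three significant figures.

0.0733 MeV

With β = 0.485, γ = 1/√(1 − 0.485²) = 1/√0.764775 = 1.14349.
Kinetic energy: K = (γ − 1)mc² = (1.14349 − 1) × 0.511 MeV = 0.14349 × 0.511 = 0.0733 MeV.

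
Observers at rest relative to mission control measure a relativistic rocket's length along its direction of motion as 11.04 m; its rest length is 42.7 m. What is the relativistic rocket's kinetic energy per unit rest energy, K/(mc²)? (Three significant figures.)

2.87

γ = L₀/L = 42.7/11.04 = 3.86775.
K/(mc²) = γ − 1 = 3.86775 − 1 = 2.87.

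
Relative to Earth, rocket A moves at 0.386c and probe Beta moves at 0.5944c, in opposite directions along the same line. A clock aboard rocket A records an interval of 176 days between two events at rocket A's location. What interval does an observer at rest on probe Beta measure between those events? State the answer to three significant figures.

292 days

Speed of rocket A in probe Beta's frame: u = (v_A + v_B)/(1 + v_A v_B/c²) = (0.386 + 0.5944)/(1 + 0.386×0.5944) = 0.9804/1.2294384 = 0.79744; |u| = 0.79744c.
At |u| = 0.79744c, γ = (1 − 0.635911)^(−1/2) = 1.6573.
Rocket A's interval is proper; time dilation gives Δt_B = γΔτ = 1.6573 × 176 days = 292 days.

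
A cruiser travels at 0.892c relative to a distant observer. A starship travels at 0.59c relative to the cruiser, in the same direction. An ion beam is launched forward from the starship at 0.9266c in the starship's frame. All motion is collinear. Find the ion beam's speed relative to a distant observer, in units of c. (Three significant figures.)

0.999c

Compose velocities in two stages. Stage 1 (into S'): u₁ = (0.9266+0.59)/(1+0.9266×0.59) = 0.98054.
Stage 2 (into S): u = (0.98054+0.892)/(1+0.98054×0.892) = 0.99888, so the speed is 0.999c.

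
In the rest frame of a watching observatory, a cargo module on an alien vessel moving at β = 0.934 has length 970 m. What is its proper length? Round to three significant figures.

β² = 0.872356, so γ = 1/√0.127644 = 2.799.
Proper length: L₀ = γ·L = 2.799 × 970 = 2720 m.

2720 m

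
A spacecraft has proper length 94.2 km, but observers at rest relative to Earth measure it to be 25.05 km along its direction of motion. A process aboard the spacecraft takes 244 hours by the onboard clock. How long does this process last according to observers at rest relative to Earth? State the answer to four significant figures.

917.6 hours

γ = L₀/L = 94.2/25.05 = 3.76048.
Δt = γΔτ = 3.76048 × 244 = 917.6 hours.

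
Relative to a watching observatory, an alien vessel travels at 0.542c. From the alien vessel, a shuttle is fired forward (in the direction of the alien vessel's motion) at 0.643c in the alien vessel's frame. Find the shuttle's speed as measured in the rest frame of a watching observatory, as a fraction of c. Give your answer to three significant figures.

In units of c, u = (u' + v)/(1 + u'v) with u' = 0.643 and v = 0.542.
Numerator: 0.643 + 0.542 = 1.185. Denominator: 1 + (0.643)(0.542) = 1.348506.
u = 1.185/1.348506 = 0.87875, so the speed is 0.879c.

0.879c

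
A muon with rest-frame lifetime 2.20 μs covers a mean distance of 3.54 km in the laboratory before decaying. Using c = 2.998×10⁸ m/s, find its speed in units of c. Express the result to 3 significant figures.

0.983c

Let x = d/(cτ) = 3540 m / (2.998×10⁸ m/s × 2.200×10^-6 s) = 5.3672. Since d = βγcτ, x = βγ = β/√(1−β²).
Solving: β² = x²/(1+x²) = 28.8068/29.8068 = 0.966451, so β = 0.983.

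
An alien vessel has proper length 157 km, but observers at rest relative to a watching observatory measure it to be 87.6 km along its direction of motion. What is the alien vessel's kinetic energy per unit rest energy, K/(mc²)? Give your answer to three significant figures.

γ = L₀/L = 157/87.6 = 1.79224.
K/(mc²) = γ − 1 = 1.79224 − 1 = 0.792.

0.792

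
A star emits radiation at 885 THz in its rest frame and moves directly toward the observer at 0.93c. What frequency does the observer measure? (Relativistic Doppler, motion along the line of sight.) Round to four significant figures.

Relativistic Doppler (source moving toward): f_obs = f_src · √((1+β)/(1−β)).
With β = 0.93: factor = √(1.93/0.07) = 5.2509.
f_obs = 885 × 5.2509 = 4647 THz.

4647 THz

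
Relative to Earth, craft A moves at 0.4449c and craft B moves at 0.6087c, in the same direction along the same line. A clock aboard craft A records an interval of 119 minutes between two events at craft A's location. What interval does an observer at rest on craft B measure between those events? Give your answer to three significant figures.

122 minutes

Speed of craft A in craft B's frame: u = (v_A − v_B)/(1 − v_A v_B/c²) = (0.4449 − 0.6087)/(1 − 0.4449×0.6087) = −0.1638/0.72918937 = −0.22463; |u| = 0.22463c.
γ for this relative speed: γ = 1/√(1 − 0.0504586) = 1.0262.
Craft A's interval is proper; time dilation gives Δt_B = γΔτ = 1.0262 × 119 minutes = 122 minutes.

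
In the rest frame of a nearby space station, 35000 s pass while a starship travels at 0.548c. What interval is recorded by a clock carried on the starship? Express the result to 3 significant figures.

29300 s

γ = 1/√(1 − β²) = 1/√(1 − 0.300304) = 1/√0.699696 = 1/0.836478 = 1.1955.
The starship's clock runs slow as seen from a nearby space station, so Δτ = Δt/γ = 35000/1.1955 = 29300 s.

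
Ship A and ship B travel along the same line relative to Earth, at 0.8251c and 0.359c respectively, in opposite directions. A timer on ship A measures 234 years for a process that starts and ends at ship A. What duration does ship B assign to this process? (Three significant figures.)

575 years

Transform ship A's velocity into ship B's frame: (0.8251 + 0.359)/(1 + 0.8251·0.359) = 1.1841/1.2962109, so the relative speed is 0.91351c.
At |u| = 0.91351c, γ = (1 − 0.834501)^(−1/2) = 2.4581.
The clock on ship A records proper time, so ship B measures Δt = γΔτ = 2.4581 × 234 = 575 years.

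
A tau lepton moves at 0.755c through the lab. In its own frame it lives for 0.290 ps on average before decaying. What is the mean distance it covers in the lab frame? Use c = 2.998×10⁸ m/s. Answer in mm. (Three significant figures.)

β² = 0.570025, so γ = 1/√0.429975 = 1.525.
Lab-frame lifetime: Δt = γτ = 1.525 × 0.290 ps = 0.44225 ps.
Distance: d = vΔt = 0.755 × 2.998×10⁸ m/s × 4.4225×10^-13 s = 1.00×10^-4 m = 0.100 mm.

0.100 mm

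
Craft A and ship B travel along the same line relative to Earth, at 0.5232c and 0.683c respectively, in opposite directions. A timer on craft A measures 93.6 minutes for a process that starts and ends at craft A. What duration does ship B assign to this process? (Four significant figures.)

204.1 minutes

Transform craft A's velocity into ship B's frame: (0.5232 + 0.683)/(1 + 0.5232·0.683) = 1.2062/1.3573456, so the relative speed is 0.88865c.
At |u| = 0.88865c, γ = (1 − 0.789699)^(−1/2) = 2.1806.
Craft A's interval is proper; time dilation gives Δt_B = γΔτ = 2.1806 × 93.6 minutes = 204.1 minutes.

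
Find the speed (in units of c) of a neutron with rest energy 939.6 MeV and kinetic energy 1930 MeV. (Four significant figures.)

K = (γ−1)mc², so γ = 1 + 1930/939.6 = 3.0541.
Then v/c = √(1 − γ⁻²) = √(1 − 0.10721) = √0.89279 = 0.9449.

0.9449c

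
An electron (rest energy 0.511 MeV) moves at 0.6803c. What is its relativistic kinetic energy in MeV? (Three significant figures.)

0.186 MeV

γ = 1/√(1 − β²) = 1/√(1 − 0.46280809) = 1/√0.53719191 = 1/0.732934 = 1.36438.
Kinetic energy: K = (γ − 1)mc² = (1.36438 − 1) × 0.511 MeV = 0.36438 × 0.511 = 0.186 MeV.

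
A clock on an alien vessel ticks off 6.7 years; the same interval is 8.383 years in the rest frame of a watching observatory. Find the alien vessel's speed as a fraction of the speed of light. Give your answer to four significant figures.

0.6010c

γ = Δt/Δτ = 8.383/6.7 = 1.2512.
β = √(1 − 1/γ²) = √(1 − 0.638773) = √0.361227 = 0.6010.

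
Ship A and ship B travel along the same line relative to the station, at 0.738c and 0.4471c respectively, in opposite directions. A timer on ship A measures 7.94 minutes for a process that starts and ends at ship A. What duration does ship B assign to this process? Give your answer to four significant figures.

17.49 minutes

The velocity of ship A relative to ship B is (0.738 + 0.4471)c / (1 + 0.738×0.4471) = 0.89108c; relative speed 0.89108c.
At |u| = 0.89108c, γ = (1 − 0.794024)^(−1/2) = 2.2034.
Ship A's interval is proper; time dilation gives Δt_B = γΔτ = 2.2034 × 7.94 minutes = 17.49 minutes.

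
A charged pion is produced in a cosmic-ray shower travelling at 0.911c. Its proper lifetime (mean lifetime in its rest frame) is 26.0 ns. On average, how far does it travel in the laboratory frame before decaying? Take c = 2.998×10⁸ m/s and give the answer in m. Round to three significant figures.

γ = 1/√(1 − β²) = 1/√(1 − 0.829921) = 1/√0.170079 = 1/0.412406 = 2.4248.
Lab-frame lifetime: Δt = γτ = 2.4248 × 26.0 ns = 63.045 ns.
Distance: d = vΔt = 0.911 × 2.998×10⁸ m/s × 6.3045×10^-8 s = 17.2 m.

17.2 m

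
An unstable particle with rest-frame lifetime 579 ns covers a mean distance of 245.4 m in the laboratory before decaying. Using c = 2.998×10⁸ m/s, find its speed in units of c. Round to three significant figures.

d = βγcτ ⇒ βγ = d/(cτ) = 245.4 m / (173.5842 m) = 1.4137.
β = (βγ)/√(1+(βγ)²) = 1.4137/√2.99855 = 0.816.

0.816c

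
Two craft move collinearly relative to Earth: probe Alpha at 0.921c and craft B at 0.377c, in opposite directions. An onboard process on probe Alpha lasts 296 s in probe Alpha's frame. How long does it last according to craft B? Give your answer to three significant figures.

Transform probe Alpha's velocity into craft B's frame: (0.921 + 0.377)/(1 + 0.921·0.377) = 1.298/1.347217, so the relative speed is 0.96347c.
γ for this relative speed: γ = 1/√(1 − 0.928274) = 3.7339.
Probe Alpha's interval is proper; time dilation gives Δt_B = γΔτ = 3.7339 × 296 s = 1110 s.

1110 s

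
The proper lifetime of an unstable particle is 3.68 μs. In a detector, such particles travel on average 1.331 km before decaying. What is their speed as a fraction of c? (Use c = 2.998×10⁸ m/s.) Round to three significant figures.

Lab distance = (lab lifetime)·v = γτ·βc, so βγ = d/(cτ) = 1331/(2.998×10⁸ × 3.680×10^-6) = 1.2064.
With βγ = 1.2064: γ² = 1 + (βγ)² = 2.4554, and β = (βγ)/γ = 1.2064/1.56697 = 0.770.

0.770c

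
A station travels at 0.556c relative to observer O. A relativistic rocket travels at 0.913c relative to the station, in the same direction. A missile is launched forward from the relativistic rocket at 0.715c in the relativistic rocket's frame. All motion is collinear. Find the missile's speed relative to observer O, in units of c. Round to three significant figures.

Compose velocities in two stages. Stage 1 (into S'): u₁ = (0.715+0.913)/(1+0.715×0.913) = 0.985.
Stage 2 (into S): u = (0.985+0.556)/(1+0.985×0.556) = 0.9957, so the speed is 0.996c.

0.996c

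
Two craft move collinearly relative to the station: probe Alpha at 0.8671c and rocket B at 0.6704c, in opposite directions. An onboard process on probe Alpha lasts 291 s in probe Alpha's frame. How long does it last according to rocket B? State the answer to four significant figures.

The velocity of probe Alpha relative to rocket B is (0.8671 + 0.6704)c / (1 + 0.8671×0.6704) = 0.9723c; relative speed 0.9723c.
At |u| = 0.9723c, γ = (1 − 0.945367)^(−1/2) = 4.2783.
The clock on probe Alpha records proper time, so rocket B measures Δt = γΔτ = 4.2783 × 291 = 1245 s.

1245 s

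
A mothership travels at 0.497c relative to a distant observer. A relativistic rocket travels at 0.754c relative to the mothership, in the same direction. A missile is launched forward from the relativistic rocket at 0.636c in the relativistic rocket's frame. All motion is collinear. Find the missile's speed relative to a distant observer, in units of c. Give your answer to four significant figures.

0.9792c

Apply u = (u'+v)/(1+u'v) twice. Missile in the mothership frame: (0.636+0.754)/(1+0.636·0.754) = 1.39/1.479544 = 0.93948c.
That velocity, transformed to the rest frame of a distant observer: (0.93948+0.497)/(1+0.93948·0.497) = 1.43648/1.46692156 = 0.97925c.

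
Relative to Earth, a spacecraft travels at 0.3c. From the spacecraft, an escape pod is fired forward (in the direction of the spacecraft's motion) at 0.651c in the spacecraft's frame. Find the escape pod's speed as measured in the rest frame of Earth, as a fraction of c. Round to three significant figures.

0.796c

Relativistic velocity addition: u = (u' + v)/(1 + u'v/c²), with u' = 0.651c and v = 0.3c.
Numerator: 0.651 + 0.3 = 0.951. Denominator: 1 + (0.651)(0.3) = 1.1953.
u = 0.951/1.1953 = 0.79562, so the speed is 0.796c.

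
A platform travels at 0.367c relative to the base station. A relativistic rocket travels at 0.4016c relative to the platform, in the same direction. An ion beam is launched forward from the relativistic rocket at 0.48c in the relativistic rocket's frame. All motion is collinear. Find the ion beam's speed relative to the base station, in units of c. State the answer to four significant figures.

First combine the ion beam and relativistic rocket (S''→S'): u₁ = (0.48 + 0.4016)/(1 + 0.48×0.4016) = 0.8816/1.192768 = 0.73912.
Then combine with the platform (S'→S): u = (0.73912 + 0.367)/(1 + 0.73912×0.367) = 1.10612/1.27125704 = 0.8701.

0.8701c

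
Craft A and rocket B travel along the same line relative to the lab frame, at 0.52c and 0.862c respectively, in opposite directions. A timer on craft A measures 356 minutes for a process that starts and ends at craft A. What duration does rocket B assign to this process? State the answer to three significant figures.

The velocity of craft A relative to rocket B is (0.52 + 0.862)c / (1 + 0.52×0.862) = 0.95426c; relative speed 0.95426c.
γ for this relative speed: γ = 1/√(1 − 0.910612) = 3.3447.
The clock on craft A records proper time, so rocket B measures Δt = γΔτ = 3.3447 × 356 = 1190 minutes.

1190 minutes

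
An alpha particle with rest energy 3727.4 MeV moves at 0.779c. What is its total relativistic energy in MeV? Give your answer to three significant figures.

5940 MeV

With β = 0.779, γ = 1/√(1 − 0.779²) = 1/√0.393159 = 1.5948.
Total energy: E = γmc² = 1.5948 × 3727.4 MeV = 5940 MeV.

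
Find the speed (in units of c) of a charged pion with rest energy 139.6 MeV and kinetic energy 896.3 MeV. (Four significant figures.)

K = (γ−1)mc², so γ = 1 + 896.3/139.6 = 7.4205.
Then v/c = √(1 − γ⁻²) = √(1 − 0.0181607) = √0.9818393 = 0.9909.

0.9909c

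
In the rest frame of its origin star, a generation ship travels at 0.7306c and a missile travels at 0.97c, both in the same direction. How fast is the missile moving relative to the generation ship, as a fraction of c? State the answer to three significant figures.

0.822c

Transform to the generation ship's frame: u' = (u − v)/(1 − uv/c²).
u' = (0.97 − 0.7306)/(1 − 0.97×0.7306) = 0.2394/0.291318 = 0.82178.
Speed in the generation ship's frame: 0.822c (in the same direction).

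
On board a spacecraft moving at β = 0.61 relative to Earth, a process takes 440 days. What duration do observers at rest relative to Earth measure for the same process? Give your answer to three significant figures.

γ = 1/√(1 − β²) = 1/√(1 − 0.3721) = 1/√0.6279 = 1/0.792401 = 1.262.
Time dilation: Δt = γ·Δτ = 1.262 × 440 = 555 days.

555 days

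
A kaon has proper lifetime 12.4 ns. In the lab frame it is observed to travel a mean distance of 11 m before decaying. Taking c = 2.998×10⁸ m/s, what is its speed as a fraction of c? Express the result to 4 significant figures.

Lab distance = (lab lifetime)·v = γτ·βc, so βγ = d/(cτ) = 11.00/(2.998×10⁸ × 1.240×10^-8) = 2.959.
With βγ = 2.959: γ² = 1 + (βγ)² = 9.75568, and β = (βγ)/γ = 2.959/3.12341 = 0.9474.

0.9474c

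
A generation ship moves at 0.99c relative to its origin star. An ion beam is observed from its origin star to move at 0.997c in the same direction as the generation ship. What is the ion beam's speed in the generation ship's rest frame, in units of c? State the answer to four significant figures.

Transform to the generation ship's frame: u' = (u − v)/(1 − uv/c²).
u' = (0.997 − 0.99)/(1 − 0.997×0.99) = 0.007/0.01297 = 0.53971.
Speed in the generation ship's frame: 0.5397c (in the same direction).

0.5397c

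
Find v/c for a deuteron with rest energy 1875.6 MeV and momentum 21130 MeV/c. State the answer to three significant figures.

0.996

pc/(mc²) = 21130/1875.6 = 11.266 = βγ = β/√(1−β²).
So β² = x²/(1 + x²) with x = 11.266: x² = 126.923, β² = 126.923/127.923 = 0.992183, β = 0.996.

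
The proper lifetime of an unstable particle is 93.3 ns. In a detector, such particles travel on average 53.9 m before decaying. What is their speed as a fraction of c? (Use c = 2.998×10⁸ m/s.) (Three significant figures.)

Let x = d/(cτ) = 53.90 m / (2.998×10⁸ m/s × 9.330×10^-8 s) = 1.927. Since d = βγcτ, x = βγ = β/√(1−β²).
Solving: β² = x²/(1+x²) = 3.71333/4.71333 = 0.787836, so β = 0.888.

0.888c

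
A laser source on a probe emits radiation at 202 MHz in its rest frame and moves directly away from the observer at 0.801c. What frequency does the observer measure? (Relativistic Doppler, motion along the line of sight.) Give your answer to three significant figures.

67.1 MHz

Relativistic Doppler (source moving away): f_obs = f_src · √((1−β)/(1+β)).
With β = 0.801: factor = √(0.199/1.801) = 0.33241.
f_obs = 202 × 0.33241 = 67.1 MHz.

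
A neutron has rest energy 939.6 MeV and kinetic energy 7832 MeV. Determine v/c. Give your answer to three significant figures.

0.994

γ = 1 + K/(mc²) = 1 + 7832/939.6 = 9.3355.
β = √(1 − 1/γ²) = √(1 − 0.0114743) = √0.9885257 = 0.994.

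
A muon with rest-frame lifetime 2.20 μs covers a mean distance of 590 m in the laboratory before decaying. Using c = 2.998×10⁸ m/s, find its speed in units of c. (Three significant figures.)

0.667c

Let x = d/(cτ) = 590.0 m / (2.998×10⁸ m/s × 2.200×10^-6 s) = 0.89454. Since d = βγcτ, x = βγ = β/√(1−β²).
Solving: β² = x²/(1+x²) = 0.800202/1.800202 = 0.444507, so β = 0.667.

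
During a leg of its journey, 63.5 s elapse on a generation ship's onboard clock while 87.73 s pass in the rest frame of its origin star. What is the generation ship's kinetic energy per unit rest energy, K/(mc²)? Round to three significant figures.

0.382

The time-dilation ratio gives γ = 87.73/63.5 = 1.38157.
K/(mc²) = γ − 1 = 1.38157 − 1 = 0.382.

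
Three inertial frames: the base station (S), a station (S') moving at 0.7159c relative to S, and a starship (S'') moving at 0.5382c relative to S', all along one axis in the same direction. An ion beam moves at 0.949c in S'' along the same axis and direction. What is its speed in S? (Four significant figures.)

First combine the ion beam and starship (S''→S'): u₁ = (0.949 + 0.5382)/(1 + 0.949×0.5382) = 1.4872/1.5107518 = 0.98441.
Then combine with the station (S'→S): u = (0.98441 + 0.7159)/(1 + 0.98441×0.7159) = 1.70031/1.704739119 = 0.9974.

0.9974c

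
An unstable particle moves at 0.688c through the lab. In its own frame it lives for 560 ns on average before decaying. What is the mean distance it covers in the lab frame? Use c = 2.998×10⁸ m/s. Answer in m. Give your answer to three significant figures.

159 m

γ = 1/√(1 − β²) = 1/√(1 − 0.473344) = 1/√0.526656 = 1/0.725711 = 1.378.
Lab-frame lifetime: Δt = γτ = 1.378 × 560 ns = 771.68 ns.
Distance: d = vΔt = 0.688 × 2.998×10⁸ m/s × 7.7168×10^-7 s = 159 m.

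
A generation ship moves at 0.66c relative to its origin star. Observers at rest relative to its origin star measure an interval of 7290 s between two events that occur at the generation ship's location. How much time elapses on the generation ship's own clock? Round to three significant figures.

5480 s

With β = 0.66, γ = 1/√(1 − 0.66²) = 1/√0.5644 = 1.3311.
The moving clock records proper time: Δτ = Δt/γ = 7290/1.3311 = 5480 s.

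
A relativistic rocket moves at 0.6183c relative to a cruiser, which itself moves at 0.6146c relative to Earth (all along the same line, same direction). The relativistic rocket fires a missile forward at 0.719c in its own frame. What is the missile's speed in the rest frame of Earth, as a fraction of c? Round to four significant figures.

Apply u = (u'+v)/(1+u'v) twice. Missile in the cruiser frame: (0.719+0.6183)/(1+0.719·0.6183) = 1.3373/1.4445577 = 0.92575c.
That velocity, transformed to the rest frame of Earth: (0.92575+0.6146)/(1+0.92575·0.6146) = 1.54035/1.56896595 = 0.98176c.

0.9818c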